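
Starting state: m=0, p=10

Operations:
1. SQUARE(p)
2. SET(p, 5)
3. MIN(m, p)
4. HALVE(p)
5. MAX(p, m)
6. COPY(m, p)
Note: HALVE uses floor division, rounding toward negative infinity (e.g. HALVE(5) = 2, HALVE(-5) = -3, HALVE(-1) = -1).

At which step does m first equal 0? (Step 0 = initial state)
Step 0

Tracing m:
Initial: m = 0 ← first occurrence
After step 1: m = 0
After step 2: m = 0
After step 3: m = 0
After step 4: m = 0
After step 5: m = 0
After step 6: m = 2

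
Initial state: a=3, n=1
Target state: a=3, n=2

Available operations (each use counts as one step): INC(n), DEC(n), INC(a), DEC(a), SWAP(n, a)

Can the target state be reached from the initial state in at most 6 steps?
Yes

Path (1 step): INC(n)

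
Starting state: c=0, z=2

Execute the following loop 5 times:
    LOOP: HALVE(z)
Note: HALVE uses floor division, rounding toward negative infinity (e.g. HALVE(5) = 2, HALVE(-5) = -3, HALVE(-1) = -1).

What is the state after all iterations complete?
c=0, z=0

Iteration trace:
Start: c=0, z=2
After iteration 1: c=0, z=1
After iteration 2: c=0, z=0
After iteration 3: c=0, z=0
After iteration 4: c=0, z=0
After iteration 5: c=0, z=0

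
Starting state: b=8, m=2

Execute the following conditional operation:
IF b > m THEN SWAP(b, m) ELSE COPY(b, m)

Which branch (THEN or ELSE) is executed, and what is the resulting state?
Branch: THEN, Final state: b=2, m=8

Evaluating condition: b > m
b = 8, m = 2
Condition is True, so THEN branch executes
After SWAP(b, m): b=2, m=8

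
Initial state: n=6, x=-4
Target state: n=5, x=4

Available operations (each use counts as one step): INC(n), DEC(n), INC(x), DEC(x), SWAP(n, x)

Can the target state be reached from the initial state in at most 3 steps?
No

The target state cannot be reached within 3 steps.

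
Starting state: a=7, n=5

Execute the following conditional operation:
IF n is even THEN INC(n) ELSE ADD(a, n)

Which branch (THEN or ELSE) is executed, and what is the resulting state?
Branch: ELSE, Final state: a=12, n=5

Evaluating condition: n is even
Condition is False, so ELSE branch executes
After ADD(a, n): a=12, n=5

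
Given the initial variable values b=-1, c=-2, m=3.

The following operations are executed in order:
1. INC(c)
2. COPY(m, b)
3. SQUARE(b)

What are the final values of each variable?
{b: 1, c: -1, m: -1}

Step-by-step execution:
Initial: b=-1, c=-2, m=3
After step 1 (INC(c)): b=-1, c=-1, m=3
After step 2 (COPY(m, b)): b=-1, c=-1, m=-1
After step 3 (SQUARE(b)): b=1, c=-1, m=-1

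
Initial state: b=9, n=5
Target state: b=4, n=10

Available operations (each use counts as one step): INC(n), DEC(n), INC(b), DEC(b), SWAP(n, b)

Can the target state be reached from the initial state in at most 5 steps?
Yes

Path (3 steps): DEC(n) → INC(b) → SWAP(n, b)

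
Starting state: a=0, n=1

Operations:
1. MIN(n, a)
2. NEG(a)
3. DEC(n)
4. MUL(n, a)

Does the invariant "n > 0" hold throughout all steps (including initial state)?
No, violated after step 1

The invariant is violated after step 1.

State at each step:
Initial: a=0, n=1
After step 1: a=0, n=0
After step 2: a=0, n=0
After step 3: a=0, n=-1
After step 4: a=0, n=0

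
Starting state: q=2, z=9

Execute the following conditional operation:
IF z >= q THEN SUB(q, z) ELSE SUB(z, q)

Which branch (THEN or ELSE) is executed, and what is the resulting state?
Branch: THEN, Final state: q=-7, z=9

Evaluating condition: z >= q
z = 9, q = 2
Condition is True, so THEN branch executes
After SUB(q, z): q=-7, z=9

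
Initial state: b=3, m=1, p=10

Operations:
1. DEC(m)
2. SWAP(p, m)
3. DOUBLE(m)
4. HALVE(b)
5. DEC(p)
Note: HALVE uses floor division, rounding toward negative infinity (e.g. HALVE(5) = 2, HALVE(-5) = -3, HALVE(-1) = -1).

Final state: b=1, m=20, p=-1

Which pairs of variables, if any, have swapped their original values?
None

Comparing initial and final values:
b: 3 → 1
m: 1 → 20
p: 10 → -1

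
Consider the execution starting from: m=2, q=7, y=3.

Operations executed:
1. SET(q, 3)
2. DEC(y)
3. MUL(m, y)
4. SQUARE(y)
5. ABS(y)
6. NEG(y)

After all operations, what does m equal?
m = 4

Tracing execution:
Step 1: SET(q, 3) → m = 2
Step 2: DEC(y) → m = 2
Step 3: MUL(m, y) → m = 4
Step 4: SQUARE(y) → m = 4
Step 5: ABS(y) → m = 4
Step 6: NEG(y) → m = 4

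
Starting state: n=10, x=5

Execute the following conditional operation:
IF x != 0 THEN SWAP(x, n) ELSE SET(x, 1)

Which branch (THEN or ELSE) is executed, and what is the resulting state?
Branch: THEN, Final state: n=5, x=10

Evaluating condition: x != 0
x = 5
Condition is True, so THEN branch executes
After SWAP(x, n): n=5, x=10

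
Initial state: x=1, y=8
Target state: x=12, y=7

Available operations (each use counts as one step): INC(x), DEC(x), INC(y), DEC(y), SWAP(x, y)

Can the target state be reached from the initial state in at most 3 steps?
No

The target state cannot be reached within 3 steps.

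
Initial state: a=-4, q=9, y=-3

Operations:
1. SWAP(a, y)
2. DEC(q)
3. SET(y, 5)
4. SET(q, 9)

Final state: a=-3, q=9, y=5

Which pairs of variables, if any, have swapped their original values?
None

Comparing initial and final values:
q: 9 → 9
y: -3 → 5
a: -4 → -3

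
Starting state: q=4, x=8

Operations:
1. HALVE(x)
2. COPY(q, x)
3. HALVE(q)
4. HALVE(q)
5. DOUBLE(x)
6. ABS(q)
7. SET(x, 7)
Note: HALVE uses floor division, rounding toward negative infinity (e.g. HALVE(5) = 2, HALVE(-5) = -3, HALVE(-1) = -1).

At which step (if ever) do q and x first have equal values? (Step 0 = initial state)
Step 1

q and x first become equal after step 1.

Comparing values at each step:
Initial: q=4, x=8
After step 1: q=4, x=4 ← equal!
After step 2: q=4, x=4 ← equal!
After step 3: q=2, x=4
After step 4: q=1, x=4
After step 5: q=1, x=8
After step 6: q=1, x=8
After step 7: q=1, x=7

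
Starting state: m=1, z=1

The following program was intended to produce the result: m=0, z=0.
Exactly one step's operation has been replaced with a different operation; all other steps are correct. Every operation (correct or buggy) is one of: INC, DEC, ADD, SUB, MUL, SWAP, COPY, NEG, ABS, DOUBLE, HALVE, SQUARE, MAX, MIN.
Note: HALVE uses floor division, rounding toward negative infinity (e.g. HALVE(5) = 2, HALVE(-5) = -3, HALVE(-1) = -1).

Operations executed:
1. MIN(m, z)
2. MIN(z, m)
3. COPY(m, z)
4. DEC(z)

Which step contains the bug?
Step 3

Trace with buggy code:
Initial: m=1, z=1
After step 1: m=1, z=1
After step 2: m=1, z=1
After step 3: m=1, z=1
After step 4: m=1, z=0
Actual final m=1, z=0 ≠ expected m=0, z=0.
Step 3 is the only position where a single-operation replacement can produce the expected result.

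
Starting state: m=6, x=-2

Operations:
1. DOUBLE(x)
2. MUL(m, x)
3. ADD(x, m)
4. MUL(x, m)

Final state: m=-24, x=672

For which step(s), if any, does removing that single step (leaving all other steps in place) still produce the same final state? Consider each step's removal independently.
None - removing any single step changes the final result

Testing removal of each single step:
Without step 1: final = m=-12, x=168 (different)
Without step 2: final = m=6, x=12 (different)
Without step 3: final = m=-24, x=96 (different)
Without step 4: final = m=-24, x=-28 (different)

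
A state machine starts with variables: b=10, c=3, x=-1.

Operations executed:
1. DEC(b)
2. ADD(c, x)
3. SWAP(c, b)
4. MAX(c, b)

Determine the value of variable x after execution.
x = -1

Tracing execution:
Step 1: DEC(b) → x = -1
Step 2: ADD(c, x) → x = -1
Step 3: SWAP(c, b) → x = -1
Step 4: MAX(c, b) → x = -1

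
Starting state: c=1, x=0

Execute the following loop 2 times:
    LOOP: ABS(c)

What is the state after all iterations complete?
c=1, x=0

Iteration trace:
Start: c=1, x=0
After iteration 1: c=1, x=0
After iteration 2: c=1, x=0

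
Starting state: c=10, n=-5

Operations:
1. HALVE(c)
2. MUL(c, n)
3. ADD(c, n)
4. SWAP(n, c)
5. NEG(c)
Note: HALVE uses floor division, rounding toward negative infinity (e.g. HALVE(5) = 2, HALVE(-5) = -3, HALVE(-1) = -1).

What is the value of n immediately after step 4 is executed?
n = -30

Tracing n through execution:
Initial: n = -5
After step 1 (HALVE(c)): n = -5
After step 2 (MUL(c, n)): n = -5
After step 3 (ADD(c, n)): n = -5
After step 4 (SWAP(n, c)): n = -30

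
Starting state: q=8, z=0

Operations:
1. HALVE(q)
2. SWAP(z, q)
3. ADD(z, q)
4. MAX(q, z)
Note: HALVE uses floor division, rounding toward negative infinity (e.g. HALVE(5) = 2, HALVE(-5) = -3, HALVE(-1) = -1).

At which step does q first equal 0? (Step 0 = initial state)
Step 2

Tracing q:
Initial: q = 8
After step 1: q = 4
After step 2: q = 0 ← first occurrence
After step 3: q = 0
After step 4: q = 4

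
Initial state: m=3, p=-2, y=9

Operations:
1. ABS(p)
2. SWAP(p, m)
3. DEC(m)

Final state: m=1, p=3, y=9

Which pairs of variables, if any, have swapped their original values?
None

Comparing initial and final values:
p: -2 → 3
m: 3 → 1
y: 9 → 9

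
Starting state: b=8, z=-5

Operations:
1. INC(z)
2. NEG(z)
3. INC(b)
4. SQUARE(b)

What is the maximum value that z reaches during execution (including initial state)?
4

Values of z at each step:
Initial: z = -5
After step 1: z = -4
After step 2: z = 4 ← maximum
After step 3: z = 4
After step 4: z = 4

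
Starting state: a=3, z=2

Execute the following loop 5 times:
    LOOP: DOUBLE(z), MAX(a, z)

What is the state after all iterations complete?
a=64, z=64

Iteration trace:
Start: a=3, z=2
After iteration 1: a=4, z=4
After iteration 2: a=8, z=8
After iteration 3: a=16, z=16
After iteration 4: a=32, z=32
After iteration 5: a=64, z=64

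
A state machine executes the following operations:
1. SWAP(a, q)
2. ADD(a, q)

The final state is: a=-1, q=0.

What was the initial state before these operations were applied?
a=0, q=-1

Working backwards:
Final state: a=-1, q=0
Before step 2 (ADD(a, q)): a=-1, q=0
Before step 1 (SWAP(a, q)): a=0, q=-1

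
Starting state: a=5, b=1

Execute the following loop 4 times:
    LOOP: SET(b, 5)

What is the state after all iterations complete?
a=5, b=5

Iteration trace:
Start: a=5, b=1
After iteration 1: a=5, b=5
After iteration 2: a=5, b=5
After iteration 3: a=5, b=5
After iteration 4: a=5, b=5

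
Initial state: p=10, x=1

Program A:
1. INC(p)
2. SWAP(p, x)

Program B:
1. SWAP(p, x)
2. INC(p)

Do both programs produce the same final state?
No

Program A final state: p=1, x=11
Program B final state: p=2, x=10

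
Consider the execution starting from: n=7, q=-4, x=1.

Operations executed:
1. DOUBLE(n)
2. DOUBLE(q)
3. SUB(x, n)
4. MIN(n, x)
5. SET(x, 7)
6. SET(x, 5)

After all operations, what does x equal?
x = 5

Tracing execution:
Step 1: DOUBLE(n) → x = 1
Step 2: DOUBLE(q) → x = 1
Step 3: SUB(x, n) → x = -13
Step 4: MIN(n, x) → x = -13
Step 5: SET(x, 7) → x = 7
Step 6: SET(x, 5) → x = 5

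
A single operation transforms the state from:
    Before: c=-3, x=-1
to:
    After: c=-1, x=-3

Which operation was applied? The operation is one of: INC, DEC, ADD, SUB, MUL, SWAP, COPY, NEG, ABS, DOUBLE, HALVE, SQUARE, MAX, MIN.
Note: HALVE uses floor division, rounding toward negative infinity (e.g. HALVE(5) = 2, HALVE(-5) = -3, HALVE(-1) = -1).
SWAP(x, c)

Analyzing the change:
Before: c=-3, x=-1
After: c=-1, x=-3
Variable x changed from -1 to -3
Variable c changed from -3 to -1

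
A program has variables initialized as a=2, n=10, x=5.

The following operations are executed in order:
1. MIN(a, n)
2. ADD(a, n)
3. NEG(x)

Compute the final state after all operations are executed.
{a: 12, n: 10, x: -5}

Step-by-step execution:
Initial: a=2, n=10, x=5
After step 1 (MIN(a, n)): a=2, n=10, x=5
After step 2 (ADD(a, n)): a=12, n=10, x=5
After step 3 (NEG(x)): a=12, n=10, x=-5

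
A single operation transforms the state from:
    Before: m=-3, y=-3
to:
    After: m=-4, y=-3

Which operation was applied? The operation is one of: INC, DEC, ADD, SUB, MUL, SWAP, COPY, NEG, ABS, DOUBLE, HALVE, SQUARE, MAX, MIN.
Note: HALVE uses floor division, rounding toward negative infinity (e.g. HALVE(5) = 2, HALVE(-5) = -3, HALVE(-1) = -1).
DEC(m)

Analyzing the change:
Before: m=-3, y=-3
After: m=-4, y=-3
Variable m changed from -3 to -4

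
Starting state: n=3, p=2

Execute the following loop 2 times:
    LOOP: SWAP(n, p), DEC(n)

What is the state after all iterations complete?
n=2, p=1

Iteration trace:
Start: n=3, p=2
After iteration 1: n=1, p=3
After iteration 2: n=2, p=1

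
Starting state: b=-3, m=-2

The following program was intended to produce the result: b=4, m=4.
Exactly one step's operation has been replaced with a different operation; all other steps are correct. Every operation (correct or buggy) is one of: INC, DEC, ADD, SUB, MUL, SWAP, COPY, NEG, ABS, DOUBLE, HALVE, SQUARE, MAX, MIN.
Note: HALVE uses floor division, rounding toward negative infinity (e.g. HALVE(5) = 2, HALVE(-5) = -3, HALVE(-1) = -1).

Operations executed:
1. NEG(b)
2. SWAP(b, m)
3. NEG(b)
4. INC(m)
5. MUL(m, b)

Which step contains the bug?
Step 5

Trace with buggy code:
Initial: b=-3, m=-2
After step 1: b=3, m=-2
After step 2: b=-2, m=3
After step 3: b=2, m=3
After step 4: b=2, m=4
After step 5: b=2, m=8
Actual final b=2, m=8 ≠ expected b=4, m=4.
Step 5 is the only position where a single-operation replacement can produce the expected result.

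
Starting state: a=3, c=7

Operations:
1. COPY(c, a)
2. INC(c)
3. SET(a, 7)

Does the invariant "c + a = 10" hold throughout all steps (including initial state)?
No, violated after step 1

The invariant is violated after step 1.

State at each step:
Initial: a=3, c=7
After step 1: a=3, c=3
After step 2: a=3, c=4
After step 3: a=7, c=4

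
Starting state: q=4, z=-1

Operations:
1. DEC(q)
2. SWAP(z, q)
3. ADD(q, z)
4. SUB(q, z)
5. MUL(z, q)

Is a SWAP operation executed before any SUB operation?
Yes

First SWAP: step 2
First SUB: step 4
Since 2 < 4, SWAP comes first.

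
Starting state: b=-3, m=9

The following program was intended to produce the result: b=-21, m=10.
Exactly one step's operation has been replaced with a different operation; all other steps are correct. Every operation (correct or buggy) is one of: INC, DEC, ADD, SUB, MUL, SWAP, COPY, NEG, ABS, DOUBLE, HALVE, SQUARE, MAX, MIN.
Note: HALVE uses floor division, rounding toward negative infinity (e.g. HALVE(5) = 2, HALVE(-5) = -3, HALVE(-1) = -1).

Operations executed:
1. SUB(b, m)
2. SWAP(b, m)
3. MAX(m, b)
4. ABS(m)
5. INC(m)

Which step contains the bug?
Step 2

Trace with buggy code:
Initial: b=-3, m=9
After step 1: b=-12, m=9
After step 2: b=9, m=-12
After step 3: b=9, m=9
After step 4: b=9, m=9
After step 5: b=9, m=10
Actual final b=9, m=10 ≠ expected b=-21, m=10.
Step 2 is the only position where a single-operation replacement can produce the expected result.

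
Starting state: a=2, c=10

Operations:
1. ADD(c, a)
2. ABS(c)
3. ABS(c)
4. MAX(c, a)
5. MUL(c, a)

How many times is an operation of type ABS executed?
2

Counting ABS operations:
Step 2: ABS(c) ← ABS
Step 3: ABS(c) ← ABS
Total: 2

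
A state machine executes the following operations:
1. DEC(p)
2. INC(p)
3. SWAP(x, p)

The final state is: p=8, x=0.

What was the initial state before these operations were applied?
p=0, x=8

Working backwards:
Final state: p=8, x=0
Before step 3 (SWAP(x, p)): p=0, x=8
Before step 2 (INC(p)): p=-1, x=8
Before step 1 (DEC(p)): p=0, x=8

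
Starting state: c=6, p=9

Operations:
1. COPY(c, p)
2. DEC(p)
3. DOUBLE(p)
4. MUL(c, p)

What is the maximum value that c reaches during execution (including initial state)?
144

Values of c at each step:
Initial: c = 6
After step 1: c = 9
After step 2: c = 9
After step 3: c = 9
After step 4: c = 144 ← maximum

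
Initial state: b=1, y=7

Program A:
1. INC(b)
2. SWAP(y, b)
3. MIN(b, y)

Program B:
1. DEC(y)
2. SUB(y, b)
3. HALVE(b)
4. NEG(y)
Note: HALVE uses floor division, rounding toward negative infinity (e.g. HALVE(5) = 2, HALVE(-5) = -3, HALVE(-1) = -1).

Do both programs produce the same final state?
No

Program A final state: b=2, y=2
Program B final state: b=0, y=-5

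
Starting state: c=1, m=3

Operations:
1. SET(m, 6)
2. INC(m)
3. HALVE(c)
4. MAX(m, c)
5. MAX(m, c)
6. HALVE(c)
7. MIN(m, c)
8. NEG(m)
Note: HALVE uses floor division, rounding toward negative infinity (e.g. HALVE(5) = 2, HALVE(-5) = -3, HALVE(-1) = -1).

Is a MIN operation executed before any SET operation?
No

First MIN: step 7
First SET: step 1
Since 7 > 1, SET comes first.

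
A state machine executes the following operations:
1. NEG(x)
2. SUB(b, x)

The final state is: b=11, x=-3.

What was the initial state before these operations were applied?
b=8, x=3

Working backwards:
Final state: b=11, x=-3
Before step 2 (SUB(b, x)): b=8, x=-3
Before step 1 (NEG(x)): b=8, x=3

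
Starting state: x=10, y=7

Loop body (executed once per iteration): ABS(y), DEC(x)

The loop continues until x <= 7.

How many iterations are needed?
3

Tracing iterations:
Initial: x=10, y=7
After iteration 1: x=9, y=7
After iteration 2: x=8, y=7
After iteration 3: x=7, y=7
x <= 7 now holds, so the loop exits after 3 iterations.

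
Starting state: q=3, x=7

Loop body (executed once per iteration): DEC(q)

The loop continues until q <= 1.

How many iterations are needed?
2

Tracing iterations:
Initial: q=3, x=7
After iteration 1: q=2, x=7
After iteration 2: q=1, x=7
q <= 1 now holds, so the loop exits after 2 iterations.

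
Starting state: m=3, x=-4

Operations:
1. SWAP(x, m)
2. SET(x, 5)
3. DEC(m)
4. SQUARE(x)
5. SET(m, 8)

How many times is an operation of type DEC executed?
1

Counting DEC operations:
Step 3: DEC(m) ← DEC
Total: 1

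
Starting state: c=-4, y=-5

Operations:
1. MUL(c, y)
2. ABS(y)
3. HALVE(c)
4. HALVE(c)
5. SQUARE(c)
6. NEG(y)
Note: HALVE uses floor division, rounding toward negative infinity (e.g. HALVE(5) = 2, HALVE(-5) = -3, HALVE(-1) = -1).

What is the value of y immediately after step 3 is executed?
y = 5

Tracing y through execution:
Initial: y = -5
After step 1 (MUL(c, y)): y = -5
After step 2 (ABS(y)): y = 5
After step 3 (HALVE(c)): y = 5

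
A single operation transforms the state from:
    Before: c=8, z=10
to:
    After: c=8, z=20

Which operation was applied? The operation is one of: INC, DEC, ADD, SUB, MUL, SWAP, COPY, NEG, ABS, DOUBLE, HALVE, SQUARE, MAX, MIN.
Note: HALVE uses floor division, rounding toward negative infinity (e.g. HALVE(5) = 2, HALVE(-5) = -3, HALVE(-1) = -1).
DOUBLE(z)

Analyzing the change:
Before: c=8, z=10
After: c=8, z=20
Variable z changed from 10 to 20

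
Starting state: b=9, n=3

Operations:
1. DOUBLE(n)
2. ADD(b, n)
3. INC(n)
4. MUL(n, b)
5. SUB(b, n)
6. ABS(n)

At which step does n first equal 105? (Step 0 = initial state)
Step 4

Tracing n:
Initial: n = 3
After step 1: n = 6
After step 2: n = 6
After step 3: n = 7
After step 4: n = 105 ← first occurrence
After step 5: n = 105
After step 6: n = 105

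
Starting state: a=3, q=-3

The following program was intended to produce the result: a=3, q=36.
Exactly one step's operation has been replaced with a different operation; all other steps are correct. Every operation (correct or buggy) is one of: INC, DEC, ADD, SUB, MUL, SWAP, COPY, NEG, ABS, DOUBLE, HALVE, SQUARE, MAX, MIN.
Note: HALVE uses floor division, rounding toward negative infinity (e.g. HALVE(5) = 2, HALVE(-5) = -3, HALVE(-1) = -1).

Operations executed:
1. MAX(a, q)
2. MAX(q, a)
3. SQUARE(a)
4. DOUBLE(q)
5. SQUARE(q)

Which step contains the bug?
Step 3

Trace with buggy code:
Initial: a=3, q=-3
After step 1: a=3, q=-3
After step 2: a=3, q=3
After step 3: a=9, q=3
After step 4: a=9, q=6
After step 5: a=9, q=36
Actual final a=9, q=36 ≠ expected a=3, q=36.
Step 3 is the only position where a single-operation replacement can produce the expected result.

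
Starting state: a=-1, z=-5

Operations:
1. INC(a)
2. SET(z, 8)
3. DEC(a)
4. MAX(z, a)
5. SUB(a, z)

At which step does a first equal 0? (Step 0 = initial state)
Step 1

Tracing a:
Initial: a = -1
After step 1: a = 0 ← first occurrence
After step 2: a = 0
After step 3: a = -1
After step 4: a = -1
After step 5: a = -9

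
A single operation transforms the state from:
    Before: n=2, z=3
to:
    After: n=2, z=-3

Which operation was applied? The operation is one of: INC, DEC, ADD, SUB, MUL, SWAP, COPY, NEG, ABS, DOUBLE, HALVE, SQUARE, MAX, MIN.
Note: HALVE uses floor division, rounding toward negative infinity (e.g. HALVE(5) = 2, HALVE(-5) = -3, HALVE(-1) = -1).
NEG(z)

Analyzing the change:
Before: n=2, z=3
After: n=2, z=-3
Variable z changed from 3 to -3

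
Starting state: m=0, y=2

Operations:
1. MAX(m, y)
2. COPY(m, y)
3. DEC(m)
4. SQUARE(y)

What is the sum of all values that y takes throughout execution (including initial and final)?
12

Values of y at each step:
Initial: y = 2
After step 1: y = 2
After step 2: y = 2
After step 3: y = 2
After step 4: y = 4
Sum = 2 + 2 + 2 + 2 + 4 = 12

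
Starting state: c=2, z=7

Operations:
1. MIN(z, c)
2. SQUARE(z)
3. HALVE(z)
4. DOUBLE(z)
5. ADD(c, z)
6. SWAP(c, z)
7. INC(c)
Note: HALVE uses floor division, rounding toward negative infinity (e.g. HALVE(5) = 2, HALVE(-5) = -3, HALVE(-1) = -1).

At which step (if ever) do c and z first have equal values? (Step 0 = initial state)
Step 1

c and z first become equal after step 1.

Comparing values at each step:
Initial: c=2, z=7
After step 1: c=2, z=2 ← equal!
After step 2: c=2, z=4
After step 3: c=2, z=2 ← equal!
After step 4: c=2, z=4
After step 5: c=6, z=4
After step 6: c=4, z=6
After step 7: c=5, z=6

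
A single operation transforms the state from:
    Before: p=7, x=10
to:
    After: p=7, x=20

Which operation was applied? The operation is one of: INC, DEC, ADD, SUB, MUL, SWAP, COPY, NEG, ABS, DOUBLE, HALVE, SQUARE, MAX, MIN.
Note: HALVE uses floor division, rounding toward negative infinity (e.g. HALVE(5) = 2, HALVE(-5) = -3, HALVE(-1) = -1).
DOUBLE(x)

Analyzing the change:
Before: p=7, x=10
After: p=7, x=20
Variable x changed from 10 to 20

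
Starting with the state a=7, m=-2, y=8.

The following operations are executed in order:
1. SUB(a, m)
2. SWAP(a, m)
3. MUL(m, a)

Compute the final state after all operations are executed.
{a: -2, m: -18, y: 8}

Step-by-step execution:
Initial: a=7, m=-2, y=8
After step 1 (SUB(a, m)): a=9, m=-2, y=8
After step 2 (SWAP(a, m)): a=-2, m=9, y=8
After step 3 (MUL(m, a)): a=-2, m=-18, y=8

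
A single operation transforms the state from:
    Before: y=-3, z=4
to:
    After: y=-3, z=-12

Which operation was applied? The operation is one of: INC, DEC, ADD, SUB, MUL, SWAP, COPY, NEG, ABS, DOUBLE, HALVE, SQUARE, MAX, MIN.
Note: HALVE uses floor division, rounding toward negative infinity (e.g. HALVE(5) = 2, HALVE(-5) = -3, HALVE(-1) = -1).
MUL(z, y)

Analyzing the change:
Before: y=-3, z=4
After: y=-3, z=-12
Variable z changed from 4 to -12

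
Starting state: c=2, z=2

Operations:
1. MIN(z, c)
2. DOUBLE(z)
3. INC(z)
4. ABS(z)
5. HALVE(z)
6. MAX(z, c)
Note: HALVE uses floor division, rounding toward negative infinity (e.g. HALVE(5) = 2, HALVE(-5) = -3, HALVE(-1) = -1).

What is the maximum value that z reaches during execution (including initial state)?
5

Values of z at each step:
Initial: z = 2
After step 1: z = 2
After step 2: z = 4
After step 3: z = 5 ← maximum
After step 4: z = 5
After step 5: z = 2
After step 6: z = 2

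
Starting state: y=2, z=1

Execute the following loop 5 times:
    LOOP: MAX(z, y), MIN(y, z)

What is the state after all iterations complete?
y=2, z=2

Iteration trace:
Start: y=2, z=1
After iteration 1: y=2, z=2
After iteration 2: y=2, z=2
After iteration 3: y=2, z=2
After iteration 4: y=2, z=2
After iteration 5: y=2, z=2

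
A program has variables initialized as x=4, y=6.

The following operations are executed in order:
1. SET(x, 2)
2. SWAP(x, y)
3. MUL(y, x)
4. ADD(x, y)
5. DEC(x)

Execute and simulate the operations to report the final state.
{x: 17, y: 12}

Step-by-step execution:
Initial: x=4, y=6
After step 1 (SET(x, 2)): x=2, y=6
After step 2 (SWAP(x, y)): x=6, y=2
After step 3 (MUL(y, x)): x=6, y=12
After step 4 (ADD(x, y)): x=18, y=12
After step 5 (DEC(x)): x=17, y=12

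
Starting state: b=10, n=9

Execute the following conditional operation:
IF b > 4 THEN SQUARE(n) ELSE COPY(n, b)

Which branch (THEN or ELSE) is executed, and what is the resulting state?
Branch: THEN, Final state: b=10, n=81

Evaluating condition: b > 4
b = 10
Condition is True, so THEN branch executes
After SQUARE(n): b=10, n=81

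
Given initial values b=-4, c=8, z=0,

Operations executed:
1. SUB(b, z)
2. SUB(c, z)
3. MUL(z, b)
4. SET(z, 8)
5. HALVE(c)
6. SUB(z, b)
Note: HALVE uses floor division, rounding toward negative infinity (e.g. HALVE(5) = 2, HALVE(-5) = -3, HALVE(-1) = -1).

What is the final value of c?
c = 4

Tracing execution:
Step 1: SUB(b, z) → c = 8
Step 2: SUB(c, z) → c = 8
Step 3: MUL(z, b) → c = 8
Step 4: SET(z, 8) → c = 8
Step 5: HALVE(c) → c = 4
Step 6: SUB(z, b) → c = 4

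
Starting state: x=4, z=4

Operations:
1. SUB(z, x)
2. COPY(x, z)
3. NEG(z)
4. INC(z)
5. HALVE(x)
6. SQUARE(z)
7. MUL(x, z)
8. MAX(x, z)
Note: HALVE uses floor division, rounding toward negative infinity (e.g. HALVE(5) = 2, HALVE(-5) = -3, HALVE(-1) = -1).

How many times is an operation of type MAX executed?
1

Counting MAX operations:
Step 8: MAX(x, z) ← MAX
Total: 1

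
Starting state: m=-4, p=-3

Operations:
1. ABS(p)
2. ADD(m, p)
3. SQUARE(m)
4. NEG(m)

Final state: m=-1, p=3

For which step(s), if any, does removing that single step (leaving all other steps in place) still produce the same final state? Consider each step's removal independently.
None - removing any single step changes the final result

Testing removal of each single step:
Without step 1: final = m=-49, p=-3 (different)
Without step 2: final = m=-16, p=3 (different)
Without step 3: final = m=1, p=3 (different)
Without step 4: final = m=1, p=3 (different)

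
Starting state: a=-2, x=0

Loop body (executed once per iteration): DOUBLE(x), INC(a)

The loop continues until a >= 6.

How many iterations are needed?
8

Tracing iterations:
Initial: a=-2, x=0
After iteration 1: a=-1, x=0
After iteration 2: a=0, x=0
After iteration 3: a=1, x=0
After iteration 4: a=2, x=0
After iteration 5: a=3, x=0
After iteration 6: a=4, x=0
After iteration 7: a=5, x=0
After iteration 8: a=6, x=0
a >= 6 now holds, so the loop exits after 8 iterations.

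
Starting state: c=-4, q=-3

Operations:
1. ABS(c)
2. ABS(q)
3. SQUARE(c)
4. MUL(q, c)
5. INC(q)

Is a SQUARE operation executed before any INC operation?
Yes

First SQUARE: step 3
First INC: step 5
Since 3 < 5, SQUARE comes first.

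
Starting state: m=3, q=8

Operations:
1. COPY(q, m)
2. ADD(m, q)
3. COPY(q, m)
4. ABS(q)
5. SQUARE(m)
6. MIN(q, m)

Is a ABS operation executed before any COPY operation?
No

First ABS: step 4
First COPY: step 1
Since 4 > 1, COPY comes first.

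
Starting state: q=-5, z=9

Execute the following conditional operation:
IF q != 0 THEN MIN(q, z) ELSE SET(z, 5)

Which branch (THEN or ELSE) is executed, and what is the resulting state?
Branch: THEN, Final state: q=-5, z=9

Evaluating condition: q != 0
q = -5
Condition is True, so THEN branch executes
After MIN(q, z): q=-5, z=9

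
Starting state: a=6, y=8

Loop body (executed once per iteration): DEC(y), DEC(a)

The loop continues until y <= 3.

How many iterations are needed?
5

Tracing iterations:
Initial: a=6, y=8
After iteration 1: a=5, y=7
After iteration 2: a=4, y=6
After iteration 3: a=3, y=5
After iteration 4: a=2, y=4
After iteration 5: a=1, y=3
y <= 3 now holds, so the loop exits after 5 iterations.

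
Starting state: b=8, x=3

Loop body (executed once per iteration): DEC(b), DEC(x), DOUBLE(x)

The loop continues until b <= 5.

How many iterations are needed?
3

Tracing iterations:
Initial: b=8, x=3
After iteration 1: b=7, x=4
After iteration 2: b=6, x=6
After iteration 3: b=5, x=10
b <= 5 now holds, so the loop exits after 3 iterations.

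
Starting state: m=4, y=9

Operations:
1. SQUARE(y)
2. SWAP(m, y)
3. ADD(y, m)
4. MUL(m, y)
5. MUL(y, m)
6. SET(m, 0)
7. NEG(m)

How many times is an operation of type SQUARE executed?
1

Counting SQUARE operations:
Step 1: SQUARE(y) ← SQUARE
Total: 1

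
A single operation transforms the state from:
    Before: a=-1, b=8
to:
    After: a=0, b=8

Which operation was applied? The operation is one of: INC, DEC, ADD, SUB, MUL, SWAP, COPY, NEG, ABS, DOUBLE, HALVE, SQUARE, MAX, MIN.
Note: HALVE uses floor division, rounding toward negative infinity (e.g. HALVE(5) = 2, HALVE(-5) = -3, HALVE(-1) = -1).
INC(a)

Analyzing the change:
Before: a=-1, b=8
After: a=0, b=8
Variable a changed from -1 to 0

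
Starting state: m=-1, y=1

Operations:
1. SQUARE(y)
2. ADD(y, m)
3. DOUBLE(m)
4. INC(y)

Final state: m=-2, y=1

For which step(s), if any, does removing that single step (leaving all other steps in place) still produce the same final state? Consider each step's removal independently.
Step(s) 1

Testing removal of each single step:
Without step 1: final = m=-2, y=1 (same)
Without step 2: final = m=-2, y=2 (different)
Without step 3: final = m=-1, y=1 (different)
Without step 4: final = m=-2, y=0 (different)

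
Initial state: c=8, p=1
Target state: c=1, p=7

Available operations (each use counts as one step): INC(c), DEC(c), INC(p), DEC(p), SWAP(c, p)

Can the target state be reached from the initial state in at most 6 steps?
Yes

Path (2 steps): DEC(c) → SWAP(c, p)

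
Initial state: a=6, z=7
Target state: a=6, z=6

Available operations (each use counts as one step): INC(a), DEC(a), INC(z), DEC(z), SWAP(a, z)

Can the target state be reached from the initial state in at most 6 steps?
Yes

Path (1 step): DEC(z)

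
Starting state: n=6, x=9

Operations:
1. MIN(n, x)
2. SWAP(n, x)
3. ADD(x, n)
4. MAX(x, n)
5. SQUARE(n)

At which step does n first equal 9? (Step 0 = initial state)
Step 2

Tracing n:
Initial: n = 6
After step 1: n = 6
After step 2: n = 9 ← first occurrence
After step 3: n = 9
After step 4: n = 9
After step 5: n = 81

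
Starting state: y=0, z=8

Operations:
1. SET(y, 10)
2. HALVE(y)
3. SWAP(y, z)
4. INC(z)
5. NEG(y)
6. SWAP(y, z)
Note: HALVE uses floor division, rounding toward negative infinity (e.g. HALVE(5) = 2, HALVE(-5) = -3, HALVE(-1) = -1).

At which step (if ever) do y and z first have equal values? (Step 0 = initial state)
Never

y and z never become equal during execution.

Comparing values at each step:
Initial: y=0, z=8
After step 1: y=10, z=8
After step 2: y=5, z=8
After step 3: y=8, z=5
After step 4: y=8, z=6
After step 5: y=-8, z=6
After step 6: y=6, z=-8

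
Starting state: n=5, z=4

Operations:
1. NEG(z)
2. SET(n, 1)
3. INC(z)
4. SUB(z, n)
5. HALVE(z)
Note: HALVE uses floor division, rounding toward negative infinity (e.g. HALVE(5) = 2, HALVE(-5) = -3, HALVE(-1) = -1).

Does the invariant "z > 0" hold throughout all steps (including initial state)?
No, violated after step 1

The invariant is violated after step 1.

State at each step:
Initial: n=5, z=4
After step 1: n=5, z=-4
After step 2: n=1, z=-4
After step 3: n=1, z=-3
After step 4: n=1, z=-4
After step 5: n=1, z=-2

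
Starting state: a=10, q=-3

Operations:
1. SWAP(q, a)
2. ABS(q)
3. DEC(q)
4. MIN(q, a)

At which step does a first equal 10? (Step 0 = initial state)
Step 0

Tracing a:
Initial: a = 10 ← first occurrence
After step 1: a = -3
After step 2: a = -3
After step 3: a = -3
After step 4: a = -3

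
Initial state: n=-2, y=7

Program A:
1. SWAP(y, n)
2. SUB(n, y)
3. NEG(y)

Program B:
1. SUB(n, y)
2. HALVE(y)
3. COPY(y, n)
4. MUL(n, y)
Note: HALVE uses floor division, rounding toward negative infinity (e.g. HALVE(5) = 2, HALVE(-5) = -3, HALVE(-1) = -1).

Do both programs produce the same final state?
No

Program A final state: n=9, y=2
Program B final state: n=81, y=-9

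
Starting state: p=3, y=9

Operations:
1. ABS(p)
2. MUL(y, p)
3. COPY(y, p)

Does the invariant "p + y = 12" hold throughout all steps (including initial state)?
No, violated after step 2

The invariant is violated after step 2.

State at each step:
Initial: p=3, y=9
After step 1: p=3, y=9
After step 2: p=3, y=27
After step 3: p=3, y=3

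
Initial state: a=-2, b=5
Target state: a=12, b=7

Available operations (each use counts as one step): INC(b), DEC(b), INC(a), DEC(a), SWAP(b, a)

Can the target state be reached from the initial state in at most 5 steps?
No

The target state cannot be reached within 5 steps.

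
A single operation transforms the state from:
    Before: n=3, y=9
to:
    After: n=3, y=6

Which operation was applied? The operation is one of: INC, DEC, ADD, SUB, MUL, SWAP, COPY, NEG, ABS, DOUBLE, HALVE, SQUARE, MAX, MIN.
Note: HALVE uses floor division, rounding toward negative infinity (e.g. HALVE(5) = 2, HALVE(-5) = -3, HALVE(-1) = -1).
SUB(y, n)

Analyzing the change:
Before: n=3, y=9
After: n=3, y=6
Variable y changed from 9 to 6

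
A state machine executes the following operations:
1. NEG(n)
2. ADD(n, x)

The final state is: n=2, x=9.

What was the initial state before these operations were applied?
n=7, x=9

Working backwards:
Final state: n=2, x=9
Before step 2 (ADD(n, x)): n=-7, x=9
Before step 1 (NEG(n)): n=7, x=9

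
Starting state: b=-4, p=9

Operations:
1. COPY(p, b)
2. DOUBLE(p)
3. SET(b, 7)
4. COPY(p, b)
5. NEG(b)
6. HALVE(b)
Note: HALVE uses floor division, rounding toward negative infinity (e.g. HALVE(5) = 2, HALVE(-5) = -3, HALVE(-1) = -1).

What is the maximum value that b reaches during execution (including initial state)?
7

Values of b at each step:
Initial: b = -4
After step 1: b = -4
After step 2: b = -4
After step 3: b = 7 ← maximum
After step 4: b = 7
After step 5: b = -7
After step 6: b = -4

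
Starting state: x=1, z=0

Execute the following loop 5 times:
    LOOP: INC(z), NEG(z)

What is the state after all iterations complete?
x=1, z=-1

Iteration trace:
Start: x=1, z=0
After iteration 1: x=1, z=-1
After iteration 2: x=1, z=0
After iteration 3: x=1, z=-1
After iteration 4: x=1, z=0
After iteration 5: x=1, z=-1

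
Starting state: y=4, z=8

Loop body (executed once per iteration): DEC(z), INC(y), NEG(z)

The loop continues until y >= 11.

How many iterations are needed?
7

Tracing iterations:
Initial: y=4, z=8
After iteration 1: y=5, z=-7
After iteration 2: y=6, z=8
After iteration 3: y=7, z=-7
After iteration 4: y=8, z=8
After iteration 5: y=9, z=-7
After iteration 6: y=10, z=8
After iteration 7: y=11, z=-7
y >= 11 now holds, so the loop exits after 7 iterations.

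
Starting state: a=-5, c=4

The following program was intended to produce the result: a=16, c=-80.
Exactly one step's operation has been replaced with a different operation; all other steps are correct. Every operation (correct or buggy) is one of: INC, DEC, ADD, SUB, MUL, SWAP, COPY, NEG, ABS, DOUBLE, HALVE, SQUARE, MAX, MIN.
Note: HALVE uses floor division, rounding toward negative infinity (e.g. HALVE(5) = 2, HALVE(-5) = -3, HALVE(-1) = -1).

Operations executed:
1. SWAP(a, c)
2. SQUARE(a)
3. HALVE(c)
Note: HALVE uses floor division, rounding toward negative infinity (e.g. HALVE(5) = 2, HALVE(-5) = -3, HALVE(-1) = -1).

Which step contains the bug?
Step 3

Trace with buggy code:
Initial: a=-5, c=4
After step 1: a=4, c=-5
After step 2: a=16, c=-5
After step 3: a=16, c=-3
Actual final a=16, c=-3 ≠ expected a=16, c=-80.
Step 3 is the only position where a single-operation replacement can produce the expected result.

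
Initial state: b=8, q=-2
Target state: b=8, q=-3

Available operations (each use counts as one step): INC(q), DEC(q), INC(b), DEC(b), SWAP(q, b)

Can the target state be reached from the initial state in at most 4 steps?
Yes

Path (1 step): DEC(q)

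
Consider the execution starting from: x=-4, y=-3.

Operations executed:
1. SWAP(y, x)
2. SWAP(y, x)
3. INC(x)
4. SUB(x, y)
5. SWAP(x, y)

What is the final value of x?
x = -3

Tracing execution:
Step 1: SWAP(y, x) → x = -3
Step 2: SWAP(y, x) → x = -4
Step 3: INC(x) → x = -3
Step 4: SUB(x, y) → x = 0
Step 5: SWAP(x, y) → x = -3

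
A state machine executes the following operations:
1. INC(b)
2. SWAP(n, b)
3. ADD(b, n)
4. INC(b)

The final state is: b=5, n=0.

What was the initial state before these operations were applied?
b=-1, n=4

Working backwards:
Final state: b=5, n=0
Before step 4 (INC(b)): b=4, n=0
Before step 3 (ADD(b, n)): b=4, n=0
Before step 2 (SWAP(n, b)): b=0, n=4
Before step 1 (INC(b)): b=-1, n=4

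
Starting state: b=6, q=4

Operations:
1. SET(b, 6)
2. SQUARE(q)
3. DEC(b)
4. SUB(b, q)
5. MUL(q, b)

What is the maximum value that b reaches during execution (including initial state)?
6

Values of b at each step:
Initial: b = 6 ← maximum
After step 1: b = 6
After step 2: b = 6
After step 3: b = 5
After step 4: b = -11
After step 5: b = -11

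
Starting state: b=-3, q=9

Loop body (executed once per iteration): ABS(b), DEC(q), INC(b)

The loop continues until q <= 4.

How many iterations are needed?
5

Tracing iterations:
Initial: b=-3, q=9
After iteration 1: b=4, q=8
After iteration 2: b=5, q=7
After iteration 3: b=6, q=6
After iteration 4: b=7, q=5
After iteration 5: b=8, q=4
q <= 4 now holds, so the loop exits after 5 iterations.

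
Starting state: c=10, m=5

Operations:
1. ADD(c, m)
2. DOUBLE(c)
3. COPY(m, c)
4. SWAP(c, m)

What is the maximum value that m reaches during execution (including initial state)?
30

Values of m at each step:
Initial: m = 5
After step 1: m = 5
After step 2: m = 5
After step 3: m = 30 ← maximum
After step 4: m = 30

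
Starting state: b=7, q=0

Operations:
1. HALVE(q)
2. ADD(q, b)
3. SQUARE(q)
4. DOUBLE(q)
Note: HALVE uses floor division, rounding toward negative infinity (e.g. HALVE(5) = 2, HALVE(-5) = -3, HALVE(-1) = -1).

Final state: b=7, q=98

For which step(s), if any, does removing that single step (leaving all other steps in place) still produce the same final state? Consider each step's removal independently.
Step(s) 1

Testing removal of each single step:
Without step 1: final = b=7, q=98 (same)
Without step 2: final = b=7, q=0 (different)
Without step 3: final = b=7, q=14 (different)
Without step 4: final = b=7, q=49 (different)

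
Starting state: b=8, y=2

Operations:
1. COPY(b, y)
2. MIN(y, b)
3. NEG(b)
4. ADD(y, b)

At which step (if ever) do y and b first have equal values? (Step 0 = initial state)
Step 1

y and b first become equal after step 1.

Comparing values at each step:
Initial: y=2, b=8
After step 1: y=2, b=2 ← equal!
After step 2: y=2, b=2 ← equal!
After step 3: y=2, b=-2
After step 4: y=0, b=-2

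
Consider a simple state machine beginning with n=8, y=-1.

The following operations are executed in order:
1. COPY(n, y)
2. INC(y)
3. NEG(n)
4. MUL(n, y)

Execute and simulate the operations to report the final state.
{n: 0, y: 0}

Step-by-step execution:
Initial: n=8, y=-1
After step 1 (COPY(n, y)): n=-1, y=-1
After step 2 (INC(y)): n=-1, y=0
After step 3 (NEG(n)): n=1, y=0
After step 4 (MUL(n, y)): n=0, y=0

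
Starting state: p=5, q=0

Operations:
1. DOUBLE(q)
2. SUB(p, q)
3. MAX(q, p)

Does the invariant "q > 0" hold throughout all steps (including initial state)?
No, violated at the initial state

The invariant is violated at the initial state (step 0).

State at each step:
Initial: p=5, q=0
After step 1: p=5, q=0
After step 2: p=5, q=0
After step 3: p=5, q=5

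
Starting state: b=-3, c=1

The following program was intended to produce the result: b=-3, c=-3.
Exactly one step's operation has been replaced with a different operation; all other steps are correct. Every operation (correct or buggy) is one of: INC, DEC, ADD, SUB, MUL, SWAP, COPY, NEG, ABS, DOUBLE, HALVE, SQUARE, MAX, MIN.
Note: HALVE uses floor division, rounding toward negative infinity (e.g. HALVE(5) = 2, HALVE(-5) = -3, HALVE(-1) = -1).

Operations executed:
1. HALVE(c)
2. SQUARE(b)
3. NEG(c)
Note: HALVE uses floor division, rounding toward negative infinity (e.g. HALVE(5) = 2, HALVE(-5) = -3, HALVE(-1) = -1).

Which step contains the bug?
Step 2

Trace with buggy code:
Initial: b=-3, c=1
After step 1: b=-3, c=0
After step 2: b=9, c=0
After step 3: b=9, c=0
Actual final b=9, c=0 ≠ expected b=-3, c=-3.
Step 2 is the only position where a single-operation replacement can produce the expected result.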